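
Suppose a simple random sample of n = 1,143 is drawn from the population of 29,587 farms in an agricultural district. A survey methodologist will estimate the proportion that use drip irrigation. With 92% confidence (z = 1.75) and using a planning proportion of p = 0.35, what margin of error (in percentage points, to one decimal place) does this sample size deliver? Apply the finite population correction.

Finite-population factor: (N−n)/(N−1) = (29587−1143)/(29587−1) = 0.9614.
SE(p̂) = √[p(1−p)/n · (N−n)/(N−1)] = √[0.2275/1143 × 0.9614] = 0.01383.
E = z × SE = 1.75 × 0.01383 = 0.02421 ≈ 2.4 percentage points.

2.4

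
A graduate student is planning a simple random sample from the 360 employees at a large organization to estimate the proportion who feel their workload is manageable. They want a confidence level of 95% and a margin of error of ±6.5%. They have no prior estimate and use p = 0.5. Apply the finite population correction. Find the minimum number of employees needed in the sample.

140

For 95% confidence, z = 1.960.
Unadjusted: n₀ = 1.960² × 0.50 × 0.50 / 0.065² ≈ 227.31, so n₀ = 228.
Finite population correction with N = 360: n = n₀ / (1 + (n₀−1)/N) = 228 / (1 + 227/360) = 228 / 1.6306 ≈ 139.83.
Rounding up, n = 140.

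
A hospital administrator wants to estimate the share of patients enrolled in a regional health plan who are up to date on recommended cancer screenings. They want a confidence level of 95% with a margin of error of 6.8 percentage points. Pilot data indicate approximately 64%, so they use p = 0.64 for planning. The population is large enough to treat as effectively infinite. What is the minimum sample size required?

192

For 95% confidence, z = 1.960.
With p = 0.64, p(1−p) = 0.2304.
n = z²·p(1−p)/E² = 1.960² × 0.2304 / 0.068² = 3.8416 × 0.2304 / 0.004624 ≈ 191.42.
Rounding up gives n = 192.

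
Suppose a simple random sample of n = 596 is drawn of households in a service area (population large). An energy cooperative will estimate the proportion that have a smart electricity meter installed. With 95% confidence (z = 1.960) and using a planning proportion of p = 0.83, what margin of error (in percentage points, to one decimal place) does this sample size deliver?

SE(p̂) = √[p(1−p)/n] = √[0.1411/596] = 0.01539.
E = z × SE = 1.960 × 0.01539 = 0.03016, or 3.0 percentage points.

3.0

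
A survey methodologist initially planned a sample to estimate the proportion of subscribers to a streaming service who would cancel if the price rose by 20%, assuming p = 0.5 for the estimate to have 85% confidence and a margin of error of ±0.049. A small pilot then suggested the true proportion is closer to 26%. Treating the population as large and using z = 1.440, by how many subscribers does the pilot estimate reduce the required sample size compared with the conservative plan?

Conservative (p = 0.5): n = 1.440² × 0.25 / 0.049² ≈ 215.91 → 216.
Using p = 0.26: p(1−p) = 0.1924, so n = 1.440² × 0.1924 / 0.049² ≈ 166.16 → 167.
Reduction: 216 − 167 = 49.

49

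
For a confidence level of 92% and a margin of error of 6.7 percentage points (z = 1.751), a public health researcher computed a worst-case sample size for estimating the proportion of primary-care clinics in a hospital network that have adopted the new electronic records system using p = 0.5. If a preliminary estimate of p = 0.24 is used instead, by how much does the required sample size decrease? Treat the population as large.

46

Conservative (p = 0.5): n = 1.751² × 0.25 / 0.067² ≈ 170.75 → 171.
Using p = 0.24: p(1−p) = 0.1824, so n = 1.751² × 0.1824 / 0.067² ≈ 124.58 → 125.
Reduction: 171 − 125 = 46.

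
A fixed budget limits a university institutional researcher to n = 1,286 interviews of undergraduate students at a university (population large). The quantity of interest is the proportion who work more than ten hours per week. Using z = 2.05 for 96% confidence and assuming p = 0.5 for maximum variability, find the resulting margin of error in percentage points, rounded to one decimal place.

SE(p̂) = √[p(1−p)/n] = √[0.2500/1286] = 0.01394.
E = z × SE = 2.05 × 0.01394 = 0.02858, or 2.9 percentage points.

2.9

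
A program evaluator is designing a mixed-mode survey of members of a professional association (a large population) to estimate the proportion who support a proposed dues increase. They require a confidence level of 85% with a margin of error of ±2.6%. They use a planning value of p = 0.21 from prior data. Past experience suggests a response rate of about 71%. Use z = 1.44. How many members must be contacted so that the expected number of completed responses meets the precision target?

Completed interviews needed: n₀ = 1.44² × 0.1659 / 0.026² ≈ 508.89 → 509.
At a 71% response rate, contacts needed = 509 / 0.71 ≈ 716.90 → 717.

717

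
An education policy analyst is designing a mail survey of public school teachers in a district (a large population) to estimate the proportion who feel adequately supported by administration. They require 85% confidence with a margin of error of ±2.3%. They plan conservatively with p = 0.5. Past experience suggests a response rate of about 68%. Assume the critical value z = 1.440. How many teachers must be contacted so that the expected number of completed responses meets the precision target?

Completed interviews needed: n₀ = 1.440² × 0.2500 / 0.023² ≈ 979.96 → 980.
At a 68% response rate, contacts needed = 980 / 0.68 ≈ 1441.18 → 1442.

1442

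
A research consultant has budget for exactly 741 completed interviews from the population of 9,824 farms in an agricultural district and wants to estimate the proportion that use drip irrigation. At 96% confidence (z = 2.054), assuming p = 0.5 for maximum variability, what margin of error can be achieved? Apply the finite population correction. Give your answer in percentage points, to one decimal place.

Finite-population factor: (N−n)/(N−1) = (9824−741)/(9824−1) = 0.9247.
SE(p̂) = √[p(1−p)/n · (N−n)/(N−1)] = √[0.2500/741 × 0.9247] = 0.01766.
E = z × SE = 2.054 × 0.01766 = 0.03628 ≈ 3.6 percentage points.

3.6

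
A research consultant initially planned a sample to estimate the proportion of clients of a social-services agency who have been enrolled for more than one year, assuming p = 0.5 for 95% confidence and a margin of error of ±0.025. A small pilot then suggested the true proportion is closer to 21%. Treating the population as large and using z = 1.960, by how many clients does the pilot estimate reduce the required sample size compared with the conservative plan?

Conservative (p = 0.5): n = 1.960² × 0.25 / 0.025² ≈ 1536.64 → 1537.
Using p = 0.21: p(1−p) = 0.1659, so n = 1.960² × 0.1659 / 0.025² ≈ 1019.71 → 1020.
Reduction: 1537 − 1020 = 517.

517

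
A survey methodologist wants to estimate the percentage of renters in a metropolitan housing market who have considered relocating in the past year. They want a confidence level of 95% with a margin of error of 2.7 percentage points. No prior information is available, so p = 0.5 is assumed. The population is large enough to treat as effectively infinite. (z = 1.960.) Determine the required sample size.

1318

With p = 0.5, p(1−p) = 0.25.
n = z²·p(1−p)/E² = 1.960² × 0.2500 / 0.027² = 3.8416 × 0.2500 / 0.000729 ≈ 1317.42.
Rounding up gives n = 1318.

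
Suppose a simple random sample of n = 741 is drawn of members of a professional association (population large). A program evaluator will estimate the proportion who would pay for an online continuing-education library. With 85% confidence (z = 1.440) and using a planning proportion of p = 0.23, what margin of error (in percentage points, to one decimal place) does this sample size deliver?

SE(p̂) = √[p(1−p)/n] = √[0.1771/741] = 0.01546.
E = z × SE = 1.440 × 0.01546 = 0.02226, or 2.2 percentage points.

2.2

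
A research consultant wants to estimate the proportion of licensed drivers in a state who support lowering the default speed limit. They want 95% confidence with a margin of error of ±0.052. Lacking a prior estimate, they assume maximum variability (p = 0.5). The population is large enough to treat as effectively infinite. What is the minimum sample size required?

356

For 95% confidence, z = 1.96.
With p = 0.5, p(1−p) = 0.25.
n = z²·p(1−p)/E² = 1.96² × 0.2500 / 0.052² = 3.8416 × 0.2500 / 0.002704 ≈ 355.18.
Rounding up gives n = 356.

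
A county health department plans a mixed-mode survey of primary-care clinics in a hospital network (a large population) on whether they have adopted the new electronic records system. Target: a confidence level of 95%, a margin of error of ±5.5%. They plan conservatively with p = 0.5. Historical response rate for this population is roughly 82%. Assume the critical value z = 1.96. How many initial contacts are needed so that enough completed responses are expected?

388

Completed interviews needed: n₀ = 1.96² × 0.2500 / 0.055² ≈ 317.49 → 318.
At an 82% response rate, contacts needed = 318 / 0.82 ≈ 387.80 → 388.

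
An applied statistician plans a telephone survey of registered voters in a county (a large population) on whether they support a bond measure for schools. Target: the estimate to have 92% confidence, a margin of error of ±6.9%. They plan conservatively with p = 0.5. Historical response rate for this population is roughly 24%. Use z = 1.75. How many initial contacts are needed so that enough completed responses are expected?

Completed interviews needed: n₀ = 1.75² × 0.2500 / 0.069² ≈ 160.81 → 161.
At a 24% response rate, contacts needed = 161 / 0.24 ≈ 670.83 → 671.

671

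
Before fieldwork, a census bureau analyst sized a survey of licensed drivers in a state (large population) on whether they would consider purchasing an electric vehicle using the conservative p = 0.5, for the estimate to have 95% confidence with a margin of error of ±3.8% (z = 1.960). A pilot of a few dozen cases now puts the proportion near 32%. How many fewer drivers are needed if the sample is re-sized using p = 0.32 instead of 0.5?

Conservative (p = 0.5): n = 1.960² × 0.25 / 0.038² ≈ 665.10 → 666.
Using p = 0.32: p(1−p) = 0.2176, so n = 1.960² × 0.2176 / 0.038² ≈ 578.90 → 579.
Reduction: 666 − 579 = 87.

87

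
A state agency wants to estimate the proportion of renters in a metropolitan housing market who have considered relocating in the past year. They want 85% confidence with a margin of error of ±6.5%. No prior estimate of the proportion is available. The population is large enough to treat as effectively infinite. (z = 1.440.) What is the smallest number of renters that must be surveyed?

123

With no prior estimate, use p = 0.5, giving p(1−p) = 0.25.
n = z²·p(1−p)/E² = 1.440² × 0.2500 / 0.065² = 2.0736 × 0.2500 / 0.004225 ≈ 122.70.
Rounding up gives n = 123.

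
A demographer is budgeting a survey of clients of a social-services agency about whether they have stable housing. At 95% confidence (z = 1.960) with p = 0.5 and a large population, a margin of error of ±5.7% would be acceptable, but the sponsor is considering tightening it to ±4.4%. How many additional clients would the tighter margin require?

201

At ±5.7%: n = 1.960² × 0.2500 / 0.057² ≈ 295.60 → 296.
At ±4.4%: n = 1.960² × 0.2500 / 0.044² ≈ 496.07 → 497.
Additional respondents: 497 − 296 = 201.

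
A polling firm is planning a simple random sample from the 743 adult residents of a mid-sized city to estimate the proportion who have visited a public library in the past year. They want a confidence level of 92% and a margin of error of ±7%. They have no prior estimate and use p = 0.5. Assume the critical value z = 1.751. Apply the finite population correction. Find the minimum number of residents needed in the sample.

Unadjusted: n₀ = 1.751² × 0.50 × 0.50 / 0.070² ≈ 156.43, so n₀ = 157.
Finite population correction with N = 743: n = n₀ / (1 + (n₀−1)/N) = 157 / (1 + 156/743) = 157 / 1.2100 ≈ 129.76.
Rounding up, n = 130.

130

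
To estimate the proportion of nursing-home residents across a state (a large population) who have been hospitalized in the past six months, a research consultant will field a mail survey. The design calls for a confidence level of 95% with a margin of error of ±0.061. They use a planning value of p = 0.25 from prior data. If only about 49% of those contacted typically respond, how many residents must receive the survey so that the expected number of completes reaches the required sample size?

396

For 95% confidence, z = 1.96.
Completed interviews needed: n₀ = 1.96² × 0.1875 / 0.061² ≈ 193.58 → 194.
At a 49% response rate, contacts needed = 194 / 0.49 ≈ 395.92 → 396.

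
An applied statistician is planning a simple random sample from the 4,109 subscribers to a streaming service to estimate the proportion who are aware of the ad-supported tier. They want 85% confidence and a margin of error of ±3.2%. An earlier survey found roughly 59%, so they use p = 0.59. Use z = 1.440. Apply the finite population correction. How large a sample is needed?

Unadjusted: n₀ = 1.440² × 0.59 × 0.41 / 0.032² ≈ 489.85, so n₀ = 490.
Finite population correction with N = 4,109: n = n₀ / (1 + (n₀−1)/N) = 490 / (1 + 489/4109) = 490 / 1.1190 ≈ 437.89.
Rounding up, n = 438.

438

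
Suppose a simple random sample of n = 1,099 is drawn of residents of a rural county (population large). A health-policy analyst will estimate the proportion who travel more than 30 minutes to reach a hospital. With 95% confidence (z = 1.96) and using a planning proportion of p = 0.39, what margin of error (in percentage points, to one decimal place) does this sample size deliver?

2.9

SE(p̂) = √[p(1−p)/n] = √[0.2379/1099] = 0.01471.
E = z × SE = 1.96 × 0.01471 = 0.02884, or 2.9 percentage points.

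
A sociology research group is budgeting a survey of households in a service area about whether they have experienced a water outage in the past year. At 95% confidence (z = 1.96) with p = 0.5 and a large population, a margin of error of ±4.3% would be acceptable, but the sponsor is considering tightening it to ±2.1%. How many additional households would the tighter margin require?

At ±4.3%: n = 1.96² × 0.2500 / 0.043² ≈ 519.42 → 520.
At ±2.1%: n = 1.96² × 0.2500 / 0.021² ≈ 2177.78 → 2178.
Additional respondents: 2178 − 520 = 1658.

1658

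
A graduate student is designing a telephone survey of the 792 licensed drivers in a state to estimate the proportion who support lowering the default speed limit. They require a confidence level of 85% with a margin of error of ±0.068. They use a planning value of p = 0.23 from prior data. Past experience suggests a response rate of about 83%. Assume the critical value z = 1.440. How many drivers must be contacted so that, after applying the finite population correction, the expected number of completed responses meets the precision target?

Completed interviews needed (unadjusted): n₀ = 1.440² × 0.1771 / 0.068² ≈ 79.42 → 80.
FPC for N = 792: n = 80 / (1 + 79/792) = 80 / 1.0997 ≈ 72.74 → 73.
At an 83% response rate, contacts needed = 73 / 0.83 ≈ 87.95 → 88.

88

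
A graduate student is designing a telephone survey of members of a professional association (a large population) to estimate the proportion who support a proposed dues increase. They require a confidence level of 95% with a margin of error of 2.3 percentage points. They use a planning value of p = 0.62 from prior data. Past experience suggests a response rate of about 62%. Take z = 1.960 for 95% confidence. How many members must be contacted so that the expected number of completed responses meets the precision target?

Completed interviews needed: n₀ = 1.960² × 0.2356 / 0.023² ≈ 1710.93 → 1711.
At a 62% response rate, contacts needed = 1711 / 0.62 ≈ 2759.68 → 2760.

2760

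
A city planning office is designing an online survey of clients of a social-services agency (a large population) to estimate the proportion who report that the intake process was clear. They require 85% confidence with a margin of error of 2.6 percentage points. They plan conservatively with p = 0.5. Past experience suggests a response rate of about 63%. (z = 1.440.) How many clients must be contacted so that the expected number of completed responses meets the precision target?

1218

Completed interviews needed: n₀ = 1.440² × 0.2500 / 0.026² ≈ 766.86 → 767.
At a 63% response rate, contacts needed = 767 / 0.63 ≈ 1217.46 → 1218.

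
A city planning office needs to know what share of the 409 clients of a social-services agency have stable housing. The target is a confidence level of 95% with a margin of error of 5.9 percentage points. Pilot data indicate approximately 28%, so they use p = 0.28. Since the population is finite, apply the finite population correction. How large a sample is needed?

For 95% confidence, z = 1.960.
Unadjusted: n₀ = 1.960² × 0.28 × 0.72 / 0.059² ≈ 222.48, so n₀ = 223.
Finite population correction with N = 409: n = n₀ / (1 + (n₀−1)/N) = 223 / (1 + 222/409) = 223 / 1.5428 ≈ 144.54.
Rounding up, n = 145.

145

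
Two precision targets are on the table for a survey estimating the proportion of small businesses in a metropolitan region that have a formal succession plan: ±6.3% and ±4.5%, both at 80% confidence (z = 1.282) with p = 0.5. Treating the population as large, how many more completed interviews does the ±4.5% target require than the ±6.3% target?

99

At ±6.3%: n = 1.282² × 0.2500 / 0.063² ≈ 103.52 → 104.
At ±4.5%: n = 1.282² × 0.2500 / 0.045² ≈ 202.90 → 203.
Additional respondents: 203 − 104 = 99.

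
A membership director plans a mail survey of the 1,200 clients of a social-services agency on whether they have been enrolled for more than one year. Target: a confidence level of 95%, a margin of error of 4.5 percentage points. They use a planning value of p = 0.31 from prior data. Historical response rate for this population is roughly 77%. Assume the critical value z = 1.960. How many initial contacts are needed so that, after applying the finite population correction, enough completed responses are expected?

395

Completed interviews needed (unadjusted): n₀ = 1.960² × 0.2139 / 0.045² ≈ 405.79 → 406.
FPC for N = 1,200: n = 406 / (1 + 405/1200) = 406 / 1.3375 ≈ 303.55 → 304.
At a 77% response rate, contacts needed = 304 / 0.77 ≈ 394.81 → 395.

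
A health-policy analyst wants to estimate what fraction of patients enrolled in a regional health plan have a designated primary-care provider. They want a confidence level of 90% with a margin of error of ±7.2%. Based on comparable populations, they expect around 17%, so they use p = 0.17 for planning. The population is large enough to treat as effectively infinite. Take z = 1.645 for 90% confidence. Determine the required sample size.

74

With p = 0.17, p(1−p) = 0.1411.
n = z²·p(1−p)/E² = 1.645² × 0.1411 / 0.072² = 2.7060 × 0.1411 / 0.005184 ≈ 73.65.
Rounding up gives n = 74.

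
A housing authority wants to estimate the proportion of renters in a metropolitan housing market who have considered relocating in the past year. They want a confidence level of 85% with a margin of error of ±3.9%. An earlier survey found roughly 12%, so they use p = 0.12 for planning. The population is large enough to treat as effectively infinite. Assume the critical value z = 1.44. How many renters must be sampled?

With p = 0.12, p(1−p) = 0.1056.
n = z²·p(1−p)/E² = 1.44² × 0.1056 / 0.039² = 2.0736 × 0.1056 / 0.001521 ≈ 143.97.
Rounding up gives n = 144.

144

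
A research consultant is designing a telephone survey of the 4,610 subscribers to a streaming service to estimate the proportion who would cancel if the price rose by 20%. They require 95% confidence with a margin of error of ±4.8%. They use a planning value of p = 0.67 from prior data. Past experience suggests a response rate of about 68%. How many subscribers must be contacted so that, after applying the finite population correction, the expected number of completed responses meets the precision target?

For 95% confidence, z = 1.96.
Completed interviews needed (unadjusted): n₀ = 1.96² × 0.2211 / 0.048² ≈ 368.65 → 369.
FPC for N = 4,610: n = 369 / (1 + 368/4610) = 369 / 1.0798 ≈ 341.72 → 342.
At a 68% response rate, contacts needed = 342 / 0.68 ≈ 502.94 → 503.

503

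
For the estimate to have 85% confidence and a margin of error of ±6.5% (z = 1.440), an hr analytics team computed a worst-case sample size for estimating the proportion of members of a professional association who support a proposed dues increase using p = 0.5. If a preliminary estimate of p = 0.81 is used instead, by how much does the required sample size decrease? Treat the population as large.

Conservative (p = 0.5): n = 1.440² × 0.25 / 0.065² ≈ 122.70 → 123.
Using p = 0.81: p(1−p) = 0.1539, so n = 1.440² × 0.1539 / 0.065² ≈ 75.53 → 76.
Reduction: 123 − 76 = 47.

47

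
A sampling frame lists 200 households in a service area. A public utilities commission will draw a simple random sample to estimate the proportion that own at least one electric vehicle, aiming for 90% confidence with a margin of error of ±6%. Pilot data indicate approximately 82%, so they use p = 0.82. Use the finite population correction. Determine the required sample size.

For 90% confidence, z = 1.64.
Unadjusted: n₀ = 1.64² × 0.82 × 0.18 / 0.060² ≈ 110.27, so n₀ = 111.
Finite population correction with N = 200: n = n₀ / (1 + (n₀−1)/N) = 111 / (1 + 110/200) = 111 / 1.5500 ≈ 71.61.
Rounding up, n = 72.

72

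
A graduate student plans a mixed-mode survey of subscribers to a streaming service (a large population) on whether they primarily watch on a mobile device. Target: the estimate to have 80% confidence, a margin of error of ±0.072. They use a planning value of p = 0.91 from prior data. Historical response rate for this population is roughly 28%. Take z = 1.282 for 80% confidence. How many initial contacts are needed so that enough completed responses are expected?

Completed interviews needed: n₀ = 1.282² × 0.0819 / 0.072² ≈ 25.97 → 26.
At a 28% response rate, contacts needed = 26 / 0.28 ≈ 92.86 → 93.

93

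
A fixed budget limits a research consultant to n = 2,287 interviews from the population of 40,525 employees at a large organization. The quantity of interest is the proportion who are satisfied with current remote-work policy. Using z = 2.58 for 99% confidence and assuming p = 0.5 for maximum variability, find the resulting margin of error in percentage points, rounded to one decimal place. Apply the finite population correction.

Finite-population factor: (N−n)/(N−1) = (40525−2287)/(40525−1) = 0.9436.
SE(p̂) = √[p(1−p)/n · (N−n)/(N−1)] = √[0.2500/2287 × 0.9436] = 0.01016.
E = z × SE = 2.58 × 0.01016 = 0.02620 ≈ 2.6 percentage points.

2.6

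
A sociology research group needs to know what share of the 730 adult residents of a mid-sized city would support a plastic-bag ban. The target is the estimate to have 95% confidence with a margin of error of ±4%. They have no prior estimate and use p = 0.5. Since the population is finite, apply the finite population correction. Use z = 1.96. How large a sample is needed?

Unadjusted: n₀ = 1.96² × 0.50 × 0.50 / 0.040² ≈ 600.25, so n₀ = 601.
Finite population correction with N = 730: n = n₀ / (1 + (n₀−1)/N) = 601 / (1 + 600/730) = 601 / 1.8219 ≈ 329.87.
Rounding up, n = 330.

330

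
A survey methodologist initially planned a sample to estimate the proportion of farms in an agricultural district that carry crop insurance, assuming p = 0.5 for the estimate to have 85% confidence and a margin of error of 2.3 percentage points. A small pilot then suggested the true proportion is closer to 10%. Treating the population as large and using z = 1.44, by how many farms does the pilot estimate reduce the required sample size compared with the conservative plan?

627

Conservative (p = 0.5): n = 1.44² × 0.25 / 0.023² ≈ 979.96 → 980.
Using p = 0.10: p(1−p) = 0.0900, so n = 1.44² × 0.0900 / 0.023² ≈ 352.79 → 353.
Reduction: 980 − 353 = 627.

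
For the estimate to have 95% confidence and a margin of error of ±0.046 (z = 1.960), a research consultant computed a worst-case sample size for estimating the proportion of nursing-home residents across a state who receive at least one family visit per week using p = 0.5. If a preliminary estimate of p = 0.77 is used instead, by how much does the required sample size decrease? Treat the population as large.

132

Conservative (p = 0.5): n = 1.960² × 0.25 / 0.046² ≈ 453.88 → 454.
Using p = 0.77: p(1−p) = 0.1771, so n = 1.960² × 0.1771 / 0.046² ≈ 321.53 → 322.
Reduction: 454 − 322 = 132.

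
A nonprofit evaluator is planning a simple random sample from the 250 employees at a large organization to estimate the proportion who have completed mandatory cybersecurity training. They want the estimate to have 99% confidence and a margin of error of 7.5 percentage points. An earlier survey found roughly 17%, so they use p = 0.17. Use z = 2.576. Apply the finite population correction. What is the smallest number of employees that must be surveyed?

Unadjusted: n₀ = 2.576² × 0.17 × 0.83 / 0.075² ≈ 166.45, so n₀ = 167.
Finite population correction with N = 250: n = n₀ / (1 + (n₀−1)/N) = 167 / (1 + 166/250) = 167 / 1.6640 ≈ 100.36.
Rounding up, n = 101.

101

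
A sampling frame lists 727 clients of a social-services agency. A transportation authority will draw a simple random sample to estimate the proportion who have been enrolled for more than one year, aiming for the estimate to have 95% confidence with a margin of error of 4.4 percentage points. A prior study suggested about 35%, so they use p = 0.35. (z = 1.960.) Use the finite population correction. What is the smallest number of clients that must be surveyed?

Unadjusted: n₀ = 1.960² × 0.35 × 0.65 / 0.044² ≈ 451.43, so n₀ = 452.
Finite population correction with N = 727: n = n₀ / (1 + (n₀−1)/N) = 452 / (1 + 451/727) = 452 / 1.6204 ≈ 278.95.
Rounding up, n = 279.

279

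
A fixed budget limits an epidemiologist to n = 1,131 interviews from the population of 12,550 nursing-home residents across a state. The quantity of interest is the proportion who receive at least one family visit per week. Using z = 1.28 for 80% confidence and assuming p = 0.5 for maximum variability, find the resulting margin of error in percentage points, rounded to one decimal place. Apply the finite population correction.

1.8

Finite-population factor: (N−n)/(N−1) = (12550−1131)/(12550−1) = 0.9100.
SE(p̂) = √[p(1−p)/n · (N−n)/(N−1)] = √[0.2500/1131 × 0.9100] = 0.01418.
E = z × SE = 1.28 × 0.01418 = 0.01815 ≈ 1.8 percentage points.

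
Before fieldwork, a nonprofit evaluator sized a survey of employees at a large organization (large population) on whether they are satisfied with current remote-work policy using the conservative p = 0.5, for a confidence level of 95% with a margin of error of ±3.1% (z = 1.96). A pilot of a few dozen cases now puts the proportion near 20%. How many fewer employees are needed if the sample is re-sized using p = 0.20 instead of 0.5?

Conservative (p = 0.5): n = 1.96² × 0.25 / 0.031² ≈ 999.38 → 1000.
Using p = 0.20: p(1−p) = 0.1600, so n = 1.96² × 0.1600 / 0.031² ≈ 639.60 → 640.
Reduction: 1000 − 640 = 360.

360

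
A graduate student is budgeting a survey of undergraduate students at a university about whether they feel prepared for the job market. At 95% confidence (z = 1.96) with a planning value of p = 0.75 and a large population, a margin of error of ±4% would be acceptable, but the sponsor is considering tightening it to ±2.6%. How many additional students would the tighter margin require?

At ±4%: n = 1.96² × 0.1875 / 0.040² ≈ 450.19 → 451.
At ±2.6%: n = 1.96² × 0.1875 / 0.026² ≈ 1065.53 → 1066.
Additional respondents: 1066 − 451 = 615.

615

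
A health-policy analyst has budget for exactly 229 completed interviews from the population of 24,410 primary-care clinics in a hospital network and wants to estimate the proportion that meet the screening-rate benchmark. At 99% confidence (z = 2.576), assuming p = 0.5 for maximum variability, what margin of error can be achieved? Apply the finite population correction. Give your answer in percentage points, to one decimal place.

8.5

Finite-population factor: (N−n)/(N−1) = (24410−229)/(24410−1) = 0.9907.
SE(p̂) = √[p(1−p)/n · (N−n)/(N−1)] = √[0.2500/229 × 0.9907] = 0.03289.
E = z × SE = 2.576 × 0.03289 = 0.08471 ≈ 8.5 percentage points.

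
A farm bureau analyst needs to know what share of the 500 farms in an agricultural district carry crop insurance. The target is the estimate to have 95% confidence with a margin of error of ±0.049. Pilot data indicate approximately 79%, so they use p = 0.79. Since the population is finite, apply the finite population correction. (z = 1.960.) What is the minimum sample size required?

174

Unadjusted: n₀ = 1.960² × 0.79 × 0.21 / 0.049² ≈ 265.44, so n₀ = 266.
Finite population correction with N = 500: n = n₀ / (1 + (n₀−1)/N) = 266 / (1 + 265/500) = 266 / 1.5300 ≈ 173.86.
Rounding up, n = 174.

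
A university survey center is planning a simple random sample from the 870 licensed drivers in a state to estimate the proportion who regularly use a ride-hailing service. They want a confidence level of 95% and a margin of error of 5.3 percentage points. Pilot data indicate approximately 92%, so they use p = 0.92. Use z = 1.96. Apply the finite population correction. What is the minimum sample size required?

91

Unadjusted: n₀ = 1.96² × 0.92 × 0.08 / 0.053² ≈ 100.66, so n₀ = 101.
Finite population correction with N = 870: n = n₀ / (1 + (n₀−1)/N) = 101 / (1 + 100/870) = 101 / 1.1149 ≈ 90.59.
Rounding up, n = 91.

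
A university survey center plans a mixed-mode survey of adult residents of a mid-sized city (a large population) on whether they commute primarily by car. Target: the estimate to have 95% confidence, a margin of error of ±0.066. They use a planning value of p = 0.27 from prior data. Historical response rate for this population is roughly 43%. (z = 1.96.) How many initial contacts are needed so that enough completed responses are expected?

405

Completed interviews needed: n₀ = 1.96² × 0.1971 / 0.066² ≈ 173.82 → 174.
At a 43% response rate, contacts needed = 174 / 0.43 ≈ 404.65 → 405.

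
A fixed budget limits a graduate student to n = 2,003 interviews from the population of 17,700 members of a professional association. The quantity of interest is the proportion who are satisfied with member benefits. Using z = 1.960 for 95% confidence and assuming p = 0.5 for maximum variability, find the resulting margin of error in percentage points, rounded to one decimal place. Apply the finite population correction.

2.1

Finite-population factor: (N−n)/(N−1) = (17700−2003)/(17700−1) = 0.8869.
SE(p̂) = √[p(1−p)/n · (N−n)/(N−1)] = √[0.2500/2003 × 0.8869] = 0.01052.
E = z × SE = 1.960 × 0.01052 = 0.02062 ≈ 2.1 percentage points.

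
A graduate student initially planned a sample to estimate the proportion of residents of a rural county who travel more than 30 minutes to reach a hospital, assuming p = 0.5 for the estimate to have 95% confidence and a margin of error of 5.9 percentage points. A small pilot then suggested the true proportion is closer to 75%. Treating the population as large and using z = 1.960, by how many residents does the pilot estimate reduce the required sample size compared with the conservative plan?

Conservative (p = 0.5): n = 1.960² × 0.25 / 0.059² ≈ 275.90 → 276.
Using p = 0.75: p(1−p) = 0.1875, so n = 1.960² × 0.1875 / 0.059² ≈ 206.92 → 207.
Reduction: 276 − 207 = 69.

69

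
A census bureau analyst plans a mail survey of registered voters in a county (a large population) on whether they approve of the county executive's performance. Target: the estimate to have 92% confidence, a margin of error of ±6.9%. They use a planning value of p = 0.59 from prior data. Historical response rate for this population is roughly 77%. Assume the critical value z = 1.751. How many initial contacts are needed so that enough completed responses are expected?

203

Completed interviews needed: n₀ = 1.751² × 0.2419 / 0.069² ≈ 155.78 → 156.
At a 77% response rate, contacts needed = 156 / 0.77 ≈ 202.60 → 203.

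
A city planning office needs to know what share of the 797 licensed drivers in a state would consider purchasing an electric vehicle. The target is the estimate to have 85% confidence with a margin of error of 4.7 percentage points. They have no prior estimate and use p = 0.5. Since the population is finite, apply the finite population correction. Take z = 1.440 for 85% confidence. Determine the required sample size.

Unadjusted: n₀ = 1.440² × 0.50 × 0.50 / 0.047² ≈ 234.68, so n₀ = 235.
Finite population correction with N = 797: n = n₀ / (1 + (n₀−1)/N) = 235 / (1 + 234/797) = 235 / 1.2936 ≈ 181.66.
Rounding up, n = 182.

182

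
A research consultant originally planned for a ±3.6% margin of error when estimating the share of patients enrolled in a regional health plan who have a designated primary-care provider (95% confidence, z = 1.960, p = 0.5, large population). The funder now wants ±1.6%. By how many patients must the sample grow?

3010

At ±3.6%: n = 1.960² × 0.2500 / 0.036² ≈ 741.05 → 742.
At ±1.6%: n = 1.960² × 0.2500 / 0.016² ≈ 3751.56 → 3752.
Additional respondents: 3752 − 742 = 3010.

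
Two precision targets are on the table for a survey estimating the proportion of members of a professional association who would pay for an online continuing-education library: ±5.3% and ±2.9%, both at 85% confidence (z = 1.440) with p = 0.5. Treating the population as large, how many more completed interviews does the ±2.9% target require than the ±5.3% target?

At ±5.3%: n = 1.440² × 0.2500 / 0.053² ≈ 184.55 → 185.
At ±2.9%: n = 1.440² × 0.2500 / 0.029² ≈ 616.41 → 617.
Additional respondents: 617 − 185 = 432.

432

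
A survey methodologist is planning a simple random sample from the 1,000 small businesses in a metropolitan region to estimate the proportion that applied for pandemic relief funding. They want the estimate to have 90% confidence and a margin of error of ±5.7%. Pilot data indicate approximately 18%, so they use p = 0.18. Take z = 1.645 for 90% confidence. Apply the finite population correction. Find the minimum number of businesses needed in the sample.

Unadjusted: n₀ = 1.645² × 0.18 × 0.82 / 0.057² ≈ 122.93, so n₀ = 123.
Finite population correction with N = 1,000: n = n₀ / (1 + (n₀−1)/N) = 123 / (1 + 122/1000) = 123 / 1.1220 ≈ 109.63.
Rounding up, n = 110.

110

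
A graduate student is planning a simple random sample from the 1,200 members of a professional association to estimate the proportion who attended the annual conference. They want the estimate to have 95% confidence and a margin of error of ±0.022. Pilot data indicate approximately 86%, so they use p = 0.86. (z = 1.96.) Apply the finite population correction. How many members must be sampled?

Unadjusted: n₀ = 1.96² × 0.86 × 0.14 / 0.022² ≈ 955.64, so n₀ = 956.
Finite population correction with N = 1,200: n = n₀ / (1 + (n₀−1)/N) = 956 / (1 + 955/1200) = 956 / 1.7958 ≈ 532.34.
Rounding up, n = 533.

533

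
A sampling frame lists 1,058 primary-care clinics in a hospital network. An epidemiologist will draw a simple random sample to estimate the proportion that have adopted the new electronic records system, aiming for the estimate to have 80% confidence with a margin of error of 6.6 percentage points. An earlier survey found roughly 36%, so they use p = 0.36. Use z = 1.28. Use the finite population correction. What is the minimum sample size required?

81

Unadjusted: n₀ = 1.28² × 0.36 × 0.64 / 0.066² ≈ 86.66, so n₀ = 87.
Finite population correction with N = 1,058: n = n₀ / (1 + (n₀−1)/N) = 87 / (1 + 86/1058) = 87 / 1.0813 ≈ 80.46.
Rounding up, n = 81.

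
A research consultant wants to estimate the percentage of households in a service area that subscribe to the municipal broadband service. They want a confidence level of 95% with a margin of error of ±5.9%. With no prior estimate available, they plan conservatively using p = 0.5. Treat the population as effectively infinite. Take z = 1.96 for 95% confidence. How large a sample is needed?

With p = 0.5, p(1−p) = 0.25.
n = z²·p(1−p)/E² = 1.96² × 0.2500 / 0.059² = 3.8416 × 0.2500 / 0.003481 ≈ 275.90.
Rounding up gives n = 276.

276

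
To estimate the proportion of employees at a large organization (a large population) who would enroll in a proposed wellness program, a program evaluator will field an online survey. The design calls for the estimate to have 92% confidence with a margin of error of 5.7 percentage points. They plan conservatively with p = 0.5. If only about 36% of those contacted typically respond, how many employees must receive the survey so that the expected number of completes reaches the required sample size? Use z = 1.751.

Completed interviews needed: n₀ = 1.751² × 0.2500 / 0.057² ≈ 235.92 → 236.
At a 36% response rate, contacts needed = 236 / 0.36 ≈ 655.56 → 656.

656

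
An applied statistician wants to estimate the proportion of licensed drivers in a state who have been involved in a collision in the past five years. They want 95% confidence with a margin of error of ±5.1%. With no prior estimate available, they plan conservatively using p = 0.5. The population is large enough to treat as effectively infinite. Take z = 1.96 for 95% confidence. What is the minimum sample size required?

With p = 0.5, p(1−p) = 0.25.
n = z²·p(1−p)/E² = 1.96² × 0.2500 / 0.051² = 3.8416 × 0.2500 / 0.002601 ≈ 369.24.
Rounding up gives n = 370.

370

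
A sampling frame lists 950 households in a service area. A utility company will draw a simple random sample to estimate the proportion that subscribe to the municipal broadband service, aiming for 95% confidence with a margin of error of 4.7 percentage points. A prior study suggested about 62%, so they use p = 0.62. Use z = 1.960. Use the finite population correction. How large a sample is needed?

287

Unadjusted: n₀ = 1.960² × 0.62 × 0.38 / 0.047² ≈ 409.72, so n₀ = 410.
Finite population correction with N = 950: n = n₀ / (1 + (n₀−1)/N) = 410 / (1 + 409/950) = 410 / 1.4305 ≈ 286.61.
Rounding up, n = 287.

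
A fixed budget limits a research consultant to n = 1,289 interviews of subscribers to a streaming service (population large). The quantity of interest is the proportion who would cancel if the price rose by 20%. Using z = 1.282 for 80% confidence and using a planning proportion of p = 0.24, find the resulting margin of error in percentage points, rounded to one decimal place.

SE(p̂) = √[p(1−p)/n] = √[0.1824/1289] = 0.01190.
E = z × SE = 1.282 × 0.01190 = 0.01525, or 1.5 percentage points.

1.5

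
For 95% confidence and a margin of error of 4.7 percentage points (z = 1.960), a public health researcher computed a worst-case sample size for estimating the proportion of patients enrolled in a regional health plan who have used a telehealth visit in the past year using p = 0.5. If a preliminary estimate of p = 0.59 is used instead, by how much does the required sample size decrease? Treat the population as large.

14

Conservative (p = 0.5): n = 1.960² × 0.25 / 0.047² ≈ 434.77 → 435.
Using p = 0.59: p(1−p) = 0.2419, so n = 1.960² × 0.2419 / 0.047² ≈ 420.68 → 421.
Reduction: 435 − 421 = 14.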